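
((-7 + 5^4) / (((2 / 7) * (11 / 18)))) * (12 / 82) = 233604 / 451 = 517.97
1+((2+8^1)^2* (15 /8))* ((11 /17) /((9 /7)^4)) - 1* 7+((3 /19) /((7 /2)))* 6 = 382422079 /9889614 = 38.67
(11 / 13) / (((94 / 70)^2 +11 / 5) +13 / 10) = 0.16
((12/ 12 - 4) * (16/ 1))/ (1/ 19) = -912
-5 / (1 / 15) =-75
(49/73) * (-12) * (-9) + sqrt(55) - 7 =72.91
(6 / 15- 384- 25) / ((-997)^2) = -2043 / 4970045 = -0.00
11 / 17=0.65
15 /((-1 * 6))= -5 /2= -2.50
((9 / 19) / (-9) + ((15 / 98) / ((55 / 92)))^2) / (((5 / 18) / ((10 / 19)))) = 0.02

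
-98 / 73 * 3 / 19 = -294 / 1387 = -0.21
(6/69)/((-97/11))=-22/2231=-0.01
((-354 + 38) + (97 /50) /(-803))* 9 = -114187473 /40150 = -2844.02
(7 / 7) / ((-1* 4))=-1 / 4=-0.25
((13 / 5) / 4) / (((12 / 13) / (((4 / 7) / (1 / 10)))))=169 / 42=4.02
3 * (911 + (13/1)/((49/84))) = 19599/7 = 2799.86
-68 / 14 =-34 / 7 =-4.86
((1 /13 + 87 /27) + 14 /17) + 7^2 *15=1470115 /1989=739.12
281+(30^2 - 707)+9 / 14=6645 / 14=474.64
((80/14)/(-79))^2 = 1600/305809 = 0.01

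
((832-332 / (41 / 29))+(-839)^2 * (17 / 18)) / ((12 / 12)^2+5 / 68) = 16696504066 / 26937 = 619835.32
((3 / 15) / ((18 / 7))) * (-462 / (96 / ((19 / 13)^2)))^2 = 5408712463 / 658045440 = 8.22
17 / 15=1.13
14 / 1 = 14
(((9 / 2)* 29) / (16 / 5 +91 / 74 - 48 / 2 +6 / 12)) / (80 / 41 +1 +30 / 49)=-219965 / 114544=-1.92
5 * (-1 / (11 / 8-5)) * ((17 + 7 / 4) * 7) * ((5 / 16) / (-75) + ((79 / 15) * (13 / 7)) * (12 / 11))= 4927675 / 2552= 1930.91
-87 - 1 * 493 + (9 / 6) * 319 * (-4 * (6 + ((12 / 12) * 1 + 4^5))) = -1973914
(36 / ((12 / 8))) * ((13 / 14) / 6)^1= 26 / 7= 3.71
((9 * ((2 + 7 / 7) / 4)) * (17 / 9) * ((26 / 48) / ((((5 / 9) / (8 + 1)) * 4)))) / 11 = 17901 / 7040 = 2.54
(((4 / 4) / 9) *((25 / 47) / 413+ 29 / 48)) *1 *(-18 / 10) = -564119 / 4658640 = -0.12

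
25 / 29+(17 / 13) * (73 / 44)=50289 / 16588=3.03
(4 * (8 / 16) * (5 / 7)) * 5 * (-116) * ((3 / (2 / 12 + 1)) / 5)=-20880 / 49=-426.12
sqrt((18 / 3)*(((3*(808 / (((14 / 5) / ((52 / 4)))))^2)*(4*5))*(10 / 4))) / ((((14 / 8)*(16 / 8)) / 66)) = 2122236.73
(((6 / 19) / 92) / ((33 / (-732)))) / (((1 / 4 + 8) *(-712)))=61 / 4706053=0.00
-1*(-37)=37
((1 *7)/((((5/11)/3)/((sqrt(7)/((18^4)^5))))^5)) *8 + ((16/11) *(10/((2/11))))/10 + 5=55240493 *sqrt(7)/541257928927978553542085628491519897027078985526101542329525149081244169192786398905516183376345501901161616990427886387200000 + 13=13.00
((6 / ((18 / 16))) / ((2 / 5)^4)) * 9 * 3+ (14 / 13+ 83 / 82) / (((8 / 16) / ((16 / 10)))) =15008441 / 2665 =5631.69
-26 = -26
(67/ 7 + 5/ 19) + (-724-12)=-96580/ 133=-726.17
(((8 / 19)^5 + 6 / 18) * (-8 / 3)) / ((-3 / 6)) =41190448 / 22284891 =1.85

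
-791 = -791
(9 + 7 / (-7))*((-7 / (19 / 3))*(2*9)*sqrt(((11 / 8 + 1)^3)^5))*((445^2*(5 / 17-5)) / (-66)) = -2934622084282875*sqrt(38) / 12255232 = -1476122644.58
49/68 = 0.72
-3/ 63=-1/ 21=-0.05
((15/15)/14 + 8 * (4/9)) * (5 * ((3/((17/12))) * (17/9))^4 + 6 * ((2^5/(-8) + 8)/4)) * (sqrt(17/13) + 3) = 293851 * sqrt(221)/819 + 293851/21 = 19326.74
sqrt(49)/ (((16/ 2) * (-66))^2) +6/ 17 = 1672823/ 4739328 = 0.35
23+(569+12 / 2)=598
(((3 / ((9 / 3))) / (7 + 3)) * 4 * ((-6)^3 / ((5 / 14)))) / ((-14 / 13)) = 5616 / 25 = 224.64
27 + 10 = 37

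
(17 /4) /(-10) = -17 /40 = -0.42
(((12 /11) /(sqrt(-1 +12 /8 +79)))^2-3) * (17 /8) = -325431 /51304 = -6.34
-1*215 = -215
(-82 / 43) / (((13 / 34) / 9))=-25092 / 559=-44.89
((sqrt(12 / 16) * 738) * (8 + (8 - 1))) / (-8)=-5535 * sqrt(3) / 8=-1198.36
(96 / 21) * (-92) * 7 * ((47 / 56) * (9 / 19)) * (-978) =1144657.08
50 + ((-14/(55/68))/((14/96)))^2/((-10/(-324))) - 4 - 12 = 6904109258/15125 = 456470.03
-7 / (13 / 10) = -70 / 13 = -5.38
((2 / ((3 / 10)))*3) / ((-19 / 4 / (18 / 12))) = -6.32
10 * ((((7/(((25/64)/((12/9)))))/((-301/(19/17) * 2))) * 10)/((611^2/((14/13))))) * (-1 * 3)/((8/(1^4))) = 17024/3547669463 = 0.00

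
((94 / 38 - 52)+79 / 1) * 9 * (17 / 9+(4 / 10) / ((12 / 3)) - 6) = -1064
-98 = -98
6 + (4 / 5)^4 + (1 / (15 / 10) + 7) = 26393 / 1875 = 14.08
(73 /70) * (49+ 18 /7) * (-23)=-606119 /490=-1236.98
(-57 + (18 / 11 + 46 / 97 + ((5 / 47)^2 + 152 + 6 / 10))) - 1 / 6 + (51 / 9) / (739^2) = 1255739816516623 / 12872088353630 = 97.56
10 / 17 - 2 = -24 / 17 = -1.41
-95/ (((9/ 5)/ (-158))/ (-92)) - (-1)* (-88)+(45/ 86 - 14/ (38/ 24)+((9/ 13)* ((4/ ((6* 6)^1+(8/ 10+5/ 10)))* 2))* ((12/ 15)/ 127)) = -6948659051052239/ 9056293038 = -767274.10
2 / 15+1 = 17 / 15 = 1.13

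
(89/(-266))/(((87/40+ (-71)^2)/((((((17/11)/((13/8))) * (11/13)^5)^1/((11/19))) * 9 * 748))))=-2169107487360/6815883894001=-0.32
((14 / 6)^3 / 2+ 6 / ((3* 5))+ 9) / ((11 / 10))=4253 / 297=14.32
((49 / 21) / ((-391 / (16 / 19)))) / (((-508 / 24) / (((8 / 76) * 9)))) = 4032 / 17926177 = 0.00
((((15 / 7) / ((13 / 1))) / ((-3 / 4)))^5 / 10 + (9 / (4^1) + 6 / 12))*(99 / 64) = 6795583340139 / 1597522291456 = 4.25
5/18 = 0.28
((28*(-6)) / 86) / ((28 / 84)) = -252 / 43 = -5.86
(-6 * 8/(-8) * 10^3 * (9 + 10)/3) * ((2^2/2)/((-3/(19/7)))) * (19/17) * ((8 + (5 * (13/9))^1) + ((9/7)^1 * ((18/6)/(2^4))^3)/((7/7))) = -3369698951125/2878848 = -1170502.56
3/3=1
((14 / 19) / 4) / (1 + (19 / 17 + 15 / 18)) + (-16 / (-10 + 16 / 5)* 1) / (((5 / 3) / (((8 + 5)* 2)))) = 510675 / 13889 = 36.77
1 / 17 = 0.06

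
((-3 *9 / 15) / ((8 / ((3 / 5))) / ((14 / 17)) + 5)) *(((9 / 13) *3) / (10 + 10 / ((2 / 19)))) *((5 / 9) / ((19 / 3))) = -81 / 549575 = -0.00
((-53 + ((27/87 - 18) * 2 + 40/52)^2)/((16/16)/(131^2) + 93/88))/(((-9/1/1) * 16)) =-30716338963057/4083237969642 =-7.52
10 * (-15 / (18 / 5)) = -125 / 3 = -41.67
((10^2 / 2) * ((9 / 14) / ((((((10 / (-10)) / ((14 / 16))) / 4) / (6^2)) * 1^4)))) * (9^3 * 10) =-29524500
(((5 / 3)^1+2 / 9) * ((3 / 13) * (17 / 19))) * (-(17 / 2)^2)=-83521 / 2964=-28.18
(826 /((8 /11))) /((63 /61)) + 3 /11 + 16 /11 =436163 /396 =1101.42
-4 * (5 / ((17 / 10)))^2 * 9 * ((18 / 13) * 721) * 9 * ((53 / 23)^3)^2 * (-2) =465991507546102440000 / 556170834973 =837856784.72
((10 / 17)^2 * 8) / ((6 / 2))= 800 / 867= 0.92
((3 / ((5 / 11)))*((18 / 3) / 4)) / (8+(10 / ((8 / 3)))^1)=198 / 235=0.84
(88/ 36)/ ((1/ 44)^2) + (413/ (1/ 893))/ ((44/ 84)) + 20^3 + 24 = 70967789/ 99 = 716846.35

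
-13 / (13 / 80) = -80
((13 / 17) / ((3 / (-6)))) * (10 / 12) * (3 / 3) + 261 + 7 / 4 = 53341 / 204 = 261.48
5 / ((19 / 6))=30 / 19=1.58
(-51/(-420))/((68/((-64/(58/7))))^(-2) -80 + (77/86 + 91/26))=-177668819/110602443140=-0.00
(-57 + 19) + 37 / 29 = -1065 / 29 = -36.72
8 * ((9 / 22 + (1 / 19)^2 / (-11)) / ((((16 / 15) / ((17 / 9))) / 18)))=827985 / 7942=104.25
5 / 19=0.26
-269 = -269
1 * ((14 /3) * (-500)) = -7000 /3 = -2333.33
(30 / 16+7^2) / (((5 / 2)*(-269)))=-407 / 5380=-0.08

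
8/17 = 0.47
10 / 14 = 5 / 7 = 0.71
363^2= 131769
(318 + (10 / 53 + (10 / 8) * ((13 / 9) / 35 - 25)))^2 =3673052743441 / 44595684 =82363.41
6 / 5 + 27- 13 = 76 / 5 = 15.20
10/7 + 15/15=17/7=2.43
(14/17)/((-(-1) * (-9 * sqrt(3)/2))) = -28 * sqrt(3)/459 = -0.11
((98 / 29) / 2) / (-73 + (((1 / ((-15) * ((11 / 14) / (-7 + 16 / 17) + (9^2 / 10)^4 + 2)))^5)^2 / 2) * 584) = -2410174946595688595294806983465094572081596853202665382836043053836932148330001913980943509073325322356476593801 / 104129395141695362372226660897869494063198786494161485612401692922866702810805920978156273647106728723033896919933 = -0.02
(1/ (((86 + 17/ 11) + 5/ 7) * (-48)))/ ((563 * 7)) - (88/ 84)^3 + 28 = 15222559352923/ 566943306048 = 26.85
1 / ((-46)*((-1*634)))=1 / 29164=0.00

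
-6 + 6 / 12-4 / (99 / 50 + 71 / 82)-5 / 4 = -8.16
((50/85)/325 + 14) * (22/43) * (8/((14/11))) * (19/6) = 142280512/997815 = 142.59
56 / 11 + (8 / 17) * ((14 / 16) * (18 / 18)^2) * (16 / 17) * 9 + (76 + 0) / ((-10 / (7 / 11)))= 59486 / 15895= 3.74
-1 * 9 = -9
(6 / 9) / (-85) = -2 / 255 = -0.01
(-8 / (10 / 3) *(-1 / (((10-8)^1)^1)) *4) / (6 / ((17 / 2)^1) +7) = 408 / 655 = 0.62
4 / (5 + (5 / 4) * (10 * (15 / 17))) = 136 / 545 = 0.25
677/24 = 28.21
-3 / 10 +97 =96.70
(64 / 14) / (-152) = -4 / 133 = -0.03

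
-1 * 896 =-896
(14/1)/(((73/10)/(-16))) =-2240/73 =-30.68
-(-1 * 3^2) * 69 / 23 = 27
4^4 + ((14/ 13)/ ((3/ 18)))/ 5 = 16724/ 65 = 257.29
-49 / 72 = -0.68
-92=-92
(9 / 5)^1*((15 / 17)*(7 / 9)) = 21 / 17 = 1.24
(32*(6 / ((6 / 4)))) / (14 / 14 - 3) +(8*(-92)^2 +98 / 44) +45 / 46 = 17115755 / 253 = 67651.21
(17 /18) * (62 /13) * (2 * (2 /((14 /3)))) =1054 /273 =3.86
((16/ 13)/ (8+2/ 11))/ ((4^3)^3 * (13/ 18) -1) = 88/ 110755255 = 0.00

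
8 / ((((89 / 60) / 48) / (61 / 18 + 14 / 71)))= 5866240 / 6319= 928.35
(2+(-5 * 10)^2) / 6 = 417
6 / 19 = 0.32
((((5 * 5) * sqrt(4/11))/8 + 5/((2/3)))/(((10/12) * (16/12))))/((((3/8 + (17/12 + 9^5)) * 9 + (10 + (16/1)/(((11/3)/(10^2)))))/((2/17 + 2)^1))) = 1620 * sqrt(11)/795727619 + 21384/795727619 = 0.00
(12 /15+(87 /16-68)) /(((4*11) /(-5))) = 4941 /704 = 7.02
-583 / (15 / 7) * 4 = -16324 / 15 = -1088.27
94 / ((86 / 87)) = 4089 / 43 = 95.09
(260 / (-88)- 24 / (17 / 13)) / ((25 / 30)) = -23907 / 935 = -25.57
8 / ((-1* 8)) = -1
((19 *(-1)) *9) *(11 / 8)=-235.12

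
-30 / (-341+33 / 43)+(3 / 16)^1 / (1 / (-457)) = -2003709 / 23408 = -85.60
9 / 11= 0.82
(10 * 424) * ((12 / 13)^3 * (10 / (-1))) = -73267200 / 2197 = -33348.75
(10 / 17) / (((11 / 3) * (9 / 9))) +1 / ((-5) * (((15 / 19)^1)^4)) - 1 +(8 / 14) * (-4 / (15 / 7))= -114600652 / 47334375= -2.42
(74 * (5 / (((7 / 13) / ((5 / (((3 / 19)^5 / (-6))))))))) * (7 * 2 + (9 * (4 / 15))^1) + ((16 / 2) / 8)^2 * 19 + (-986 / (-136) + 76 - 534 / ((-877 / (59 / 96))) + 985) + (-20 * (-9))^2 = -27407680529804639 / 7956144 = -3444844704.90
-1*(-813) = 813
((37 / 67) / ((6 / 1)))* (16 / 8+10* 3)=592 / 201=2.95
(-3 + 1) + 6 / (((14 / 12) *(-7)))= -134 / 49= -2.73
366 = 366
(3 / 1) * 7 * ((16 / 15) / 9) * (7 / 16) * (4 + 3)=343 / 45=7.62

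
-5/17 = -0.29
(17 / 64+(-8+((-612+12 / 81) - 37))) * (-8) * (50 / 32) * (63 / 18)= 198551675 / 6912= 28725.65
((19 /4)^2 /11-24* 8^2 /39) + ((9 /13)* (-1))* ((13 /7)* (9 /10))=-3082329 /80080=-38.49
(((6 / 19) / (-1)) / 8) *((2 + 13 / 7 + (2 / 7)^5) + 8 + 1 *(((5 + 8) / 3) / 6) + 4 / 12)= -3907003 / 7663992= -0.51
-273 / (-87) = 91 / 29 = 3.14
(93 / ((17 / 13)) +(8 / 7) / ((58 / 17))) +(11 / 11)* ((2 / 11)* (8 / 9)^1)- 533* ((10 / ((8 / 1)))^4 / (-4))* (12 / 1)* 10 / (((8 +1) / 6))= 570624999337 / 21865536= 26097.00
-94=-94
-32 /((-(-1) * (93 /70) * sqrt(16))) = -560 /93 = -6.02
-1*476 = -476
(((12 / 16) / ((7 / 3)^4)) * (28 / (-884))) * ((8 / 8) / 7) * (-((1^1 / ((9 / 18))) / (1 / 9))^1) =2187 / 1061242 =0.00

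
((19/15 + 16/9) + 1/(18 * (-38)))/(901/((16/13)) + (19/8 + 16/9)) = 41628/10071425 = 0.00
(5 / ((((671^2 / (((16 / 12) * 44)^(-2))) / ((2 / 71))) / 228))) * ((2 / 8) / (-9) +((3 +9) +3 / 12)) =1425 / 5626211536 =0.00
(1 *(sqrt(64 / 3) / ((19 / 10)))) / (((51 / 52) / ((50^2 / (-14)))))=-5200000 *sqrt(3) / 20349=-442.61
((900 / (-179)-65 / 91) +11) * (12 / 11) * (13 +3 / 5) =5375808 / 68915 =78.01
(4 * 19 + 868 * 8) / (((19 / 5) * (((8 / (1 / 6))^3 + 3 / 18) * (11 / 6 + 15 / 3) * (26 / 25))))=1215000 / 516907787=0.00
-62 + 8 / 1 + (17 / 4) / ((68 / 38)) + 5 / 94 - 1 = -19767 / 376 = -52.57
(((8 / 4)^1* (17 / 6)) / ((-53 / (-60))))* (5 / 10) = 170 / 53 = 3.21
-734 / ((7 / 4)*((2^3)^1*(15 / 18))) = -2202 / 35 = -62.91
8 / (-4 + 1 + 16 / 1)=8 / 13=0.62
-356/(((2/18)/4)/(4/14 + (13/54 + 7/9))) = -351016/21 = -16715.05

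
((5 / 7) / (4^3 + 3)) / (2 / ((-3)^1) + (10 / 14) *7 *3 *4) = 15 / 83482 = 0.00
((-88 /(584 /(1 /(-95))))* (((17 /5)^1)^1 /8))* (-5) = -187 /55480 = -0.00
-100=-100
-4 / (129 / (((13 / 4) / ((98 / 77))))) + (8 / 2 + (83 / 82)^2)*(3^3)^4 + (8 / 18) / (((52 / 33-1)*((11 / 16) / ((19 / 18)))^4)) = 141584433745000782643 / 53022908698452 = 2670250.22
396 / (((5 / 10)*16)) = 99 / 2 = 49.50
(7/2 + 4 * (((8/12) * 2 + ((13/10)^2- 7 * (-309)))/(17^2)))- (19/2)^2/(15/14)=-366696/7225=-50.75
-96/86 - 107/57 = -7337/2451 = -2.99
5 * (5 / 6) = 25 / 6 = 4.17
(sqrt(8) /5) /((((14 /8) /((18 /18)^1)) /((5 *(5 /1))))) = 40 *sqrt(2) /7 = 8.08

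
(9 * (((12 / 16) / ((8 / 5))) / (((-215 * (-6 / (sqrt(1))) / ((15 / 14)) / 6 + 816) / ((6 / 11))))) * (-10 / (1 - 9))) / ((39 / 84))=1701 / 279136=0.01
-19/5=-3.80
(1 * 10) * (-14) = -140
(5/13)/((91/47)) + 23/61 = 41544/72163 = 0.58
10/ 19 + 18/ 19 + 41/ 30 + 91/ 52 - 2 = 2.59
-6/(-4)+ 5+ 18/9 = 17/2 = 8.50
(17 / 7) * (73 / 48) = 1241 / 336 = 3.69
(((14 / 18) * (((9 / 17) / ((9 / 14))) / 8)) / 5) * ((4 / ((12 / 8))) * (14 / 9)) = 1372 / 20655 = 0.07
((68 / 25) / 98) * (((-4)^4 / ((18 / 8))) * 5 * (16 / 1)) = 557056 / 2205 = 252.63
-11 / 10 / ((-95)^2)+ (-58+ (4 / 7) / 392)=-897696074 / 15477875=-58.00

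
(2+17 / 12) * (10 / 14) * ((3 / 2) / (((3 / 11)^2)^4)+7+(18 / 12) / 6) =12557163275 / 104976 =119619.37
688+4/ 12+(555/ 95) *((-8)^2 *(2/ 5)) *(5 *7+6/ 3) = 1773263/ 285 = 6221.98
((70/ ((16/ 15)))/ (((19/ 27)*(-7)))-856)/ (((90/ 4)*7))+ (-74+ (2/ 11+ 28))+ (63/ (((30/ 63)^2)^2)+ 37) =159438230101/ 131670000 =1210.89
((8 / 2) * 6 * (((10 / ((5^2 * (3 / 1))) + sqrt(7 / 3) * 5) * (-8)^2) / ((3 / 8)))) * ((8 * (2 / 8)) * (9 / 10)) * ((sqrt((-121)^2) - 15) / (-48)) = -27136 * sqrt(21) - 54272 / 25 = -126523.65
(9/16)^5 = 59049/1048576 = 0.06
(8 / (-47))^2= 64 / 2209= 0.03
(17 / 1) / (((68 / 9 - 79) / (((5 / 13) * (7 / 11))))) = -5355 / 91949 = -0.06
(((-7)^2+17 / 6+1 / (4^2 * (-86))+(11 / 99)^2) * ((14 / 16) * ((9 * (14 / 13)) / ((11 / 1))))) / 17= 283143119 / 120422016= 2.35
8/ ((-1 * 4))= -2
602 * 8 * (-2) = -9632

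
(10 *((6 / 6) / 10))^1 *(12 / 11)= 12 / 11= 1.09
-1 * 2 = -2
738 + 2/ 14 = 5167/ 7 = 738.14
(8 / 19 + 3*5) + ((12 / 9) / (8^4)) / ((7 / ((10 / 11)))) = 34653791 / 2247168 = 15.42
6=6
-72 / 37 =-1.95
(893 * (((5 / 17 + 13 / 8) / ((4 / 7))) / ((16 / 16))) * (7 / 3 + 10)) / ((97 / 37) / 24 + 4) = 9001.41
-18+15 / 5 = -15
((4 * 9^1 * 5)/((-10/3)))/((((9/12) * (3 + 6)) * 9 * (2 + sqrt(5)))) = -0.21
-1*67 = -67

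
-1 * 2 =-2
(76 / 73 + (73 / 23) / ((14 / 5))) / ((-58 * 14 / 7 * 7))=-51117 / 19086872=-0.00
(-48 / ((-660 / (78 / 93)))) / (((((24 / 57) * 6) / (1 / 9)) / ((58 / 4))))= 0.04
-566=-566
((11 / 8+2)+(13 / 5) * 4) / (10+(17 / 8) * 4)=551 / 740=0.74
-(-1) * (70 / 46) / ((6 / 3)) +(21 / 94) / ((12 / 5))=7385 / 8648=0.85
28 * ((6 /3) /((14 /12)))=48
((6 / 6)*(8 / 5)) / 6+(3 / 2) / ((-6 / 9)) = -119 / 60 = -1.98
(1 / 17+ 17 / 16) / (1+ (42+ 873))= 305 / 249152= 0.00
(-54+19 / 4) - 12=-245 / 4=-61.25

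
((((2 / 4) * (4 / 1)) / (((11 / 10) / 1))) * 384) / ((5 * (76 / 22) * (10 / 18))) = 6912 / 95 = 72.76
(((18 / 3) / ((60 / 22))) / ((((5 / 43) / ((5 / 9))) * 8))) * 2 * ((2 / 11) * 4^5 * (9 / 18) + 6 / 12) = 88537 / 360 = 245.94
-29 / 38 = -0.76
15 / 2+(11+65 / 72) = 1397 / 72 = 19.40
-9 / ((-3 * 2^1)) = 3 / 2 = 1.50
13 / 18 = 0.72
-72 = -72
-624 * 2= -1248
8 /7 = 1.14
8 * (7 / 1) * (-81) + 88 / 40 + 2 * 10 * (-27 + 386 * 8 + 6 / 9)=850493 / 15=56699.53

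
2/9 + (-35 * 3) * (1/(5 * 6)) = -59/18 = -3.28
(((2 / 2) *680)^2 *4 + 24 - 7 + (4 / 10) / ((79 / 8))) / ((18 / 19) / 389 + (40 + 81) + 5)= 5399855220821 / 367857180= 14679.22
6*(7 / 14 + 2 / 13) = 51 / 13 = 3.92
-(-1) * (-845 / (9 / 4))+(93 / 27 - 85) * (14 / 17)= -67736 / 153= -442.72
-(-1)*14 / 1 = 14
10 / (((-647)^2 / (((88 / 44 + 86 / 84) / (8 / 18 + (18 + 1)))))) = 381 / 102559205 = 0.00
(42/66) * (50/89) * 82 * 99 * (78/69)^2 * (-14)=-2444551200/47081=-51922.24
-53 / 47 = -1.13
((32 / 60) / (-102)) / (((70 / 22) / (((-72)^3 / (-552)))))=-76032 / 68425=-1.11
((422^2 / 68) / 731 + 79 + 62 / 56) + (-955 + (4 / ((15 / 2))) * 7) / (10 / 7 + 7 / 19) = -555946442647 / 1247422260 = -445.68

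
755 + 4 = 759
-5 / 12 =-0.42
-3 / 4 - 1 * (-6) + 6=45 / 4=11.25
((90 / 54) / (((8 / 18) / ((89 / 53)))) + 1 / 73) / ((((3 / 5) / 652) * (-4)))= -1714.45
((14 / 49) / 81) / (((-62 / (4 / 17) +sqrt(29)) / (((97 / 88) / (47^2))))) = -51119 / 7649644537458 - 97 * sqrt(29) / 3824822268729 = -0.00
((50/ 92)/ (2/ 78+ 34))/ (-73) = -975/ 4456066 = -0.00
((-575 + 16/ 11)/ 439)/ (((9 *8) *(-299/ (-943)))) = -28741/ 502216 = -0.06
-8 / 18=-4 / 9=-0.44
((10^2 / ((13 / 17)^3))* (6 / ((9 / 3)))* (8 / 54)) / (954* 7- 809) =3930400 / 348143211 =0.01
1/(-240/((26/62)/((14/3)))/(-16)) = 13/2170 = 0.01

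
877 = 877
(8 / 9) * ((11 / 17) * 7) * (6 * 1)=1232 / 51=24.16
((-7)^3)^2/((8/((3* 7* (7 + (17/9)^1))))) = 8235430/3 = 2745143.33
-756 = -756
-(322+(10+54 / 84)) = -332.64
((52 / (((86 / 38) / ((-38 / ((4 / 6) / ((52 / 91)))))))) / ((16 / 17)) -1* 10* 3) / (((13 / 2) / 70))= -4967460 / 559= -8886.33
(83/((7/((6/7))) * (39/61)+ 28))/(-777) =-10126/3149181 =-0.00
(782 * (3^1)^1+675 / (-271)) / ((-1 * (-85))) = 635091 / 23035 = 27.57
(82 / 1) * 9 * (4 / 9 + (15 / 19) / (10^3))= 624307 / 1900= 328.58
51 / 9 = 17 / 3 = 5.67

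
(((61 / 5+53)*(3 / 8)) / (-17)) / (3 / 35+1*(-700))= 3423 / 1665796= 0.00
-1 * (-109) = 109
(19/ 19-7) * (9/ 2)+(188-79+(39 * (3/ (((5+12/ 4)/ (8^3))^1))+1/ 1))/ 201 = 2171/ 201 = 10.80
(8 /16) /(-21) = -0.02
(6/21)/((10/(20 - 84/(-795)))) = 5328/9275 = 0.57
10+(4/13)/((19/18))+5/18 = 46991/4446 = 10.57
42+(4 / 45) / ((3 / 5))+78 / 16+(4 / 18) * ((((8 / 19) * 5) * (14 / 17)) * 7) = 3468871 / 69768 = 49.72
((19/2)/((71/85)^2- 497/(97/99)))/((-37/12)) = 39947025/6567549913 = 0.01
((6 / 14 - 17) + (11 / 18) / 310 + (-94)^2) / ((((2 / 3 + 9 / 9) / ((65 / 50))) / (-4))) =-4478330441 / 162750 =-27516.62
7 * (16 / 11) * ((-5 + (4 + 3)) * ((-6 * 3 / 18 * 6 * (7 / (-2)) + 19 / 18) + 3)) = 4592 / 9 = 510.22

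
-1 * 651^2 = -423801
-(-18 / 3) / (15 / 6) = 12 / 5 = 2.40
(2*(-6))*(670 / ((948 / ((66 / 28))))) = -19.99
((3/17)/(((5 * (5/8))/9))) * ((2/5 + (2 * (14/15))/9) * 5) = 656/425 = 1.54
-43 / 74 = -0.58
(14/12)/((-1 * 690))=-7/4140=-0.00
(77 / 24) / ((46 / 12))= 77 / 92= 0.84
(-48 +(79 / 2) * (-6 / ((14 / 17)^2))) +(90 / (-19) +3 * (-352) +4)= -1454.19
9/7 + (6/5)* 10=93/7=13.29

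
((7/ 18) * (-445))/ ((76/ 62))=-96565/ 684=-141.18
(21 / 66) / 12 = 7 / 264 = 0.03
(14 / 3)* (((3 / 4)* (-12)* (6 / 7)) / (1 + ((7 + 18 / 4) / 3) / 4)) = -864 / 47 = -18.38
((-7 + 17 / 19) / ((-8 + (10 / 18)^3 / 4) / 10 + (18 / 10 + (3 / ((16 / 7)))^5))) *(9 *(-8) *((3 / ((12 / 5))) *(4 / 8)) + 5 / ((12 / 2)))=3916336988160 / 71154968327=55.04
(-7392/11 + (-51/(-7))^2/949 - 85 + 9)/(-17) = 2045891/46501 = 44.00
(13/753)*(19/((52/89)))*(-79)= -44.35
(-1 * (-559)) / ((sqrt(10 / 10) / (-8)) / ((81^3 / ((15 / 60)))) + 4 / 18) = 9506416608 / 3779135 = 2515.50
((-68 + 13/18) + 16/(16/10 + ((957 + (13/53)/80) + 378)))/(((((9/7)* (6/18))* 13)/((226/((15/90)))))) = -10855295535154/663062049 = -16371.46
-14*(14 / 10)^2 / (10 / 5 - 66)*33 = 11319 / 800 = 14.15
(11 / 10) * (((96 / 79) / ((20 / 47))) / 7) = 6204 / 13825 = 0.45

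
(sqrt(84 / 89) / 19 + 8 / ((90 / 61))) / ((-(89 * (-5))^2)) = -244 / 8911125 - 2 * sqrt(1869) / 334860275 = -0.00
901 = 901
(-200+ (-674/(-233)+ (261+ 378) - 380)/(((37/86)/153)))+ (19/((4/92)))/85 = 68104927407/732785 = 92939.85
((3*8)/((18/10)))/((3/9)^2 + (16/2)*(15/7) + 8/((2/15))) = 840/4867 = 0.17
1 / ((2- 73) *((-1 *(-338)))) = -1 / 23998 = -0.00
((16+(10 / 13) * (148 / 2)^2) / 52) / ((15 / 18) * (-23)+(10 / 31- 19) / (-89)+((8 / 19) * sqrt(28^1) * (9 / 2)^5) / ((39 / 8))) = 25770821319367428 / 11884667005633844999+5633272119766270176 * sqrt(7) / 154500671073239984987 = 0.10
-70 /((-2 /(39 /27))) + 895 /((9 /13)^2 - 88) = 5368610 /133119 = 40.33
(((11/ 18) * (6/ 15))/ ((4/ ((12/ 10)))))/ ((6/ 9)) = 11/ 100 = 0.11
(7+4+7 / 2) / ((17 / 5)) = 145 / 34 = 4.26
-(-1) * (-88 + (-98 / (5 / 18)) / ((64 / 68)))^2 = 214230.12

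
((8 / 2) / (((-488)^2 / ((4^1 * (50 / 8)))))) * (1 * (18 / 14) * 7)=225 / 59536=0.00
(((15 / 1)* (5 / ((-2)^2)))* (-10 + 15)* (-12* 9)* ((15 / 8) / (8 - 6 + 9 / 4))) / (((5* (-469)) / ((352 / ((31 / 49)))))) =37422000 / 35309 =1059.84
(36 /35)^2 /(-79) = -1296 /96775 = -0.01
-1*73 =-73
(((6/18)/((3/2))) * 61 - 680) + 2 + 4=-5944/9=-660.44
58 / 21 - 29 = -551 / 21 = -26.24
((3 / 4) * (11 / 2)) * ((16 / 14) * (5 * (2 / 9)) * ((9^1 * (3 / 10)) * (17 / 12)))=561 / 28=20.04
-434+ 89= -345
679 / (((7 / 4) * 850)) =194 / 425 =0.46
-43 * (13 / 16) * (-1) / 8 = 559 / 128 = 4.37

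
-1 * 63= -63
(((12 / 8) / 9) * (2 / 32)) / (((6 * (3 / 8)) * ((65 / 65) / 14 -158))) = -7 / 238788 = -0.00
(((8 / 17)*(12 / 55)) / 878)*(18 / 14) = 432 / 2873255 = 0.00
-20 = -20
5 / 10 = 1 / 2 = 0.50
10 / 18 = 5 / 9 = 0.56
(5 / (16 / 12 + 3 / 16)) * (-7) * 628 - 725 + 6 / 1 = -1107527 / 73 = -15171.60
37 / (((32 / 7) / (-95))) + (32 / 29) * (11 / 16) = -768.15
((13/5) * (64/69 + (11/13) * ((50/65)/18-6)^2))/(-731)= -126706093/1150765785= -0.11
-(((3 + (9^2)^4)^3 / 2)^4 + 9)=-2530237492465961893481559572589364031575498524314941573428325353335542488572860677290459145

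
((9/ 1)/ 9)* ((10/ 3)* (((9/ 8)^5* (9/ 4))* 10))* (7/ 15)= 2066715/ 32768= 63.07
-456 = -456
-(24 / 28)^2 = -36 / 49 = -0.73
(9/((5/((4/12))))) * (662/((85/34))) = 3972/25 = 158.88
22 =22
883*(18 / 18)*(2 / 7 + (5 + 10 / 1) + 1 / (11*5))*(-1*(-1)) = 13513.34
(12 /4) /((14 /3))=9 /14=0.64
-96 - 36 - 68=-200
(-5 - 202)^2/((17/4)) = 171396/17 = 10082.12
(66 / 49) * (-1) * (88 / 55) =-528 / 245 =-2.16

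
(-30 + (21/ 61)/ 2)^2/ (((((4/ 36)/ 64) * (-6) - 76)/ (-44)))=515.02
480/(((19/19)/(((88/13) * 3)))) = 9747.69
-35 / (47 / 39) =-1365 / 47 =-29.04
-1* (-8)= 8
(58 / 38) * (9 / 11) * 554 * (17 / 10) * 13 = 15977637 / 1045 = 15289.60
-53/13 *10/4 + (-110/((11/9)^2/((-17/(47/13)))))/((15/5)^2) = 380135/13442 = 28.28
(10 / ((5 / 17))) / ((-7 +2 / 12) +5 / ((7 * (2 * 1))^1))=-21 / 4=-5.25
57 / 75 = 19 / 25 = 0.76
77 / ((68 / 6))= 231 / 34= 6.79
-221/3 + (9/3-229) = -899/3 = -299.67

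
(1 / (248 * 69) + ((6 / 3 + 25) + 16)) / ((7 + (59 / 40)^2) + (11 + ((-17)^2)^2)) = 147163400 / 285911319459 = 0.00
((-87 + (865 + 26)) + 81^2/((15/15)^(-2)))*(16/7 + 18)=149404.29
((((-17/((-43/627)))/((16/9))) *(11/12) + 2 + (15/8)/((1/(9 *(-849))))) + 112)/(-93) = 12920695/85312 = 151.45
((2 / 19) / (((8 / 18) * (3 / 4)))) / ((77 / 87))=0.36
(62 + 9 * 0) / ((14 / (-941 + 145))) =-3525.14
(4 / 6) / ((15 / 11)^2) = 242 / 675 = 0.36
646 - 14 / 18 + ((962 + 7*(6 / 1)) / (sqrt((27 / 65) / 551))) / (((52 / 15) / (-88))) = -927583.27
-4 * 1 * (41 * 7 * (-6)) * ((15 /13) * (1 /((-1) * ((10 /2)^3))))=-20664 /325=-63.58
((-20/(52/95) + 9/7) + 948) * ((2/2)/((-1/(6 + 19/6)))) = -2284150/273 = -8366.85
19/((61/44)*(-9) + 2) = -836/461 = -1.81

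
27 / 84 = 9 / 28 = 0.32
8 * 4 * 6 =192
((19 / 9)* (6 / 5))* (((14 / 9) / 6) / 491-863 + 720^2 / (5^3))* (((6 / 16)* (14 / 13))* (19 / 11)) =275055398632 / 47393775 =5803.62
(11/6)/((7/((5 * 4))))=110/21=5.24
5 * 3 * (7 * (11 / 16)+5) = 2355 / 16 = 147.19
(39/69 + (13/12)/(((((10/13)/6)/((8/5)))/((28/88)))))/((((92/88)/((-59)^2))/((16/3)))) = 3429091328/39675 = 86429.52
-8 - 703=-711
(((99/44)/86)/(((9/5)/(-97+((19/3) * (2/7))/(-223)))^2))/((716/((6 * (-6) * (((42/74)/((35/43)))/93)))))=-1031892477605/36020915904456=-0.03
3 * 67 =201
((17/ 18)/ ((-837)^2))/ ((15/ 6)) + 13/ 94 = 409834463/ 2963406870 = 0.14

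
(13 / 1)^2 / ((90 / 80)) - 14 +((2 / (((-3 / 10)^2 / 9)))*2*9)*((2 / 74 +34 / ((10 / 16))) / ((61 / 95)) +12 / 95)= 117999130478 / 385947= 305739.21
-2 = -2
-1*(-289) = 289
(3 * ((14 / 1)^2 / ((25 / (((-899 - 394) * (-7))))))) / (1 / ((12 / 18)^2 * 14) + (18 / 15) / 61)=6059970336 / 5135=1180130.54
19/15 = 1.27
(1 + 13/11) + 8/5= 208/55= 3.78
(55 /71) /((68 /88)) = 1210 /1207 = 1.00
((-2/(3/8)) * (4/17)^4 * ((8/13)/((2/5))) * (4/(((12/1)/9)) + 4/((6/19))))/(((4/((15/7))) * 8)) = -601600/22801233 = -0.03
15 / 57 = 5 / 19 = 0.26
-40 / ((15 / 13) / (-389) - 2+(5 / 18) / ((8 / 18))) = 1618240 / 55747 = 29.03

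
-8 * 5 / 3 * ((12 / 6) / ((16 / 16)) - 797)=10600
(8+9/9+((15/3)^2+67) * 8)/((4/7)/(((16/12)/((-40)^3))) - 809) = -5215/197663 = -0.03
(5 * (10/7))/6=25/21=1.19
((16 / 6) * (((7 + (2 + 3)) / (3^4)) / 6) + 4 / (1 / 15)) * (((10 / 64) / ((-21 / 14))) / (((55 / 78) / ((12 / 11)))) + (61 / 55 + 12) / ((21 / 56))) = 921817678 / 441045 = 2090.08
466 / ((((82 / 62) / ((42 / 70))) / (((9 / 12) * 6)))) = 195021 / 205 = 951.32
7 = 7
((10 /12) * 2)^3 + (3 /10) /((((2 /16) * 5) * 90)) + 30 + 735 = 2597518 /3375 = 769.63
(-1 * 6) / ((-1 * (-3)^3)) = -2 / 9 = -0.22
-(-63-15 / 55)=696 / 11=63.27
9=9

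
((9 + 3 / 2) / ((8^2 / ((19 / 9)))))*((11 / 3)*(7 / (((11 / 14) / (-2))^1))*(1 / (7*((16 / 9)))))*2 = -931 / 256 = -3.64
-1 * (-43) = 43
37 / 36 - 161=-5759 / 36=-159.97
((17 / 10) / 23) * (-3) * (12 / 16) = -153 / 920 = -0.17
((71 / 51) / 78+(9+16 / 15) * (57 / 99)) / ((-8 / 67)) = -28408067 / 583440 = -48.69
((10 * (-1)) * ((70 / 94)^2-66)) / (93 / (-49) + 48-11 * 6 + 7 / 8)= -566710480 / 16472513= -34.40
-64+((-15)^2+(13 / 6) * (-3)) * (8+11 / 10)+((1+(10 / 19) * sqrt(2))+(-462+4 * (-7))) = 10 * sqrt(2) / 19+28707 / 20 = 1436.09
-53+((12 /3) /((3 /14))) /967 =-153697 /2901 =-52.98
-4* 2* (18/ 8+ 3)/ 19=-42/ 19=-2.21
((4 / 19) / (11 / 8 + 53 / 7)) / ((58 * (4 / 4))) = 0.00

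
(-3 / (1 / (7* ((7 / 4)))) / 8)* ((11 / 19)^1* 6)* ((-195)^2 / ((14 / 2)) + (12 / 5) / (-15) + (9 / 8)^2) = -2219510601 / 25600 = -86699.63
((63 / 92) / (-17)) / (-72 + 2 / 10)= 315 / 561476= 0.00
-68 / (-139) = 68 / 139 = 0.49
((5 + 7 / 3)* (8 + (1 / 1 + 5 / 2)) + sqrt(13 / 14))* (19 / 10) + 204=19* sqrt(182) / 140 + 10927 / 30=366.06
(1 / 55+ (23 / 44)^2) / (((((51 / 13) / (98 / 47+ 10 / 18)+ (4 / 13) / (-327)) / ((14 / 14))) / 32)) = 3827183802 / 609313045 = 6.28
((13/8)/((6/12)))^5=371293/1024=362.59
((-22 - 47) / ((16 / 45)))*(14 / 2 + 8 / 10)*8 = -24219 / 2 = -12109.50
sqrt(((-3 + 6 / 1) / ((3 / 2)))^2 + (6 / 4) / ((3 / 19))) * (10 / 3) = 5 * sqrt(6) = 12.25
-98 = -98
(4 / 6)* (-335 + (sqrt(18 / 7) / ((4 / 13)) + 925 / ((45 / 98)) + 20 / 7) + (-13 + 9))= 13* sqrt(14) / 14 + 211466 / 189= 1122.34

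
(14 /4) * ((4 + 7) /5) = 77 /10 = 7.70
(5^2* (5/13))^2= 92.46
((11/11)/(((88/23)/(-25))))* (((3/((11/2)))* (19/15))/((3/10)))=-10925/726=-15.05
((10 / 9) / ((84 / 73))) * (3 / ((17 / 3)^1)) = 365 / 714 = 0.51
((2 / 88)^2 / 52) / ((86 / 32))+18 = 4870009 / 270556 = 18.00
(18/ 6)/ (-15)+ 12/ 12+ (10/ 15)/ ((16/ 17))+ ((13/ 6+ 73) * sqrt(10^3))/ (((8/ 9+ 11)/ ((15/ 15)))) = 181/ 120+ 6765 * sqrt(10)/ 107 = 201.44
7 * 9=63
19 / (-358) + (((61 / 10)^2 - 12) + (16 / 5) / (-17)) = 7597973 / 304300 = 24.97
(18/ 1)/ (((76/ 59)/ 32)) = 8496/ 19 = 447.16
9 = 9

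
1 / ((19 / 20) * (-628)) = -5 / 2983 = -0.00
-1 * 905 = -905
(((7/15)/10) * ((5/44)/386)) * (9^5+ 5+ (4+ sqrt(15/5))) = 7 * sqrt(3)/509520+ 357/440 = 0.81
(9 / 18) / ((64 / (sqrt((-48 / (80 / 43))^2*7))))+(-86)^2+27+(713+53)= 129*sqrt(7) / 640+8189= 8189.53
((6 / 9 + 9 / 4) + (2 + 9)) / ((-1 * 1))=-13.92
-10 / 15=-0.67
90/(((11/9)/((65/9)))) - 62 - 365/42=213041/462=461.13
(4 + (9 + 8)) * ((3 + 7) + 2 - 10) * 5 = 210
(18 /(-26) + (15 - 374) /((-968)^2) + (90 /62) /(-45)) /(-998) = 273755685 /376865430656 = 0.00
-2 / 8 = -0.25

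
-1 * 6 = -6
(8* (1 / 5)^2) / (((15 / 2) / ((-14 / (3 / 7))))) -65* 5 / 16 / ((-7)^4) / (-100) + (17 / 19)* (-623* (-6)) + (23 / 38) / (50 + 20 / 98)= 450212227267667 / 134667288000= 3343.14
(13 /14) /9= 13 /126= 0.10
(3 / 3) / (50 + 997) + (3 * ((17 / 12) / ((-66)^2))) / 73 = 429917 / 443911248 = 0.00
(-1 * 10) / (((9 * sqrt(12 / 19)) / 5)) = -25 * sqrt(57) / 27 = -6.99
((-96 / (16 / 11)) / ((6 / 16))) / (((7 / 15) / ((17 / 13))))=-44880 / 91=-493.19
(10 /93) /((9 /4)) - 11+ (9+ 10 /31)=-44 /27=-1.63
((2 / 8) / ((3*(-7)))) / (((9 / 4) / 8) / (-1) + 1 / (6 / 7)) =-8 / 595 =-0.01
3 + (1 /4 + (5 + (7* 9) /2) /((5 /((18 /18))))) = 211 /20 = 10.55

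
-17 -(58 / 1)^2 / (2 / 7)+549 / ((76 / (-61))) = -929605 / 76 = -12231.64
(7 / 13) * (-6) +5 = 23 / 13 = 1.77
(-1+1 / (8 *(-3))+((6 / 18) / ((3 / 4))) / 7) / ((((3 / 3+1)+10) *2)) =-493 / 12096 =-0.04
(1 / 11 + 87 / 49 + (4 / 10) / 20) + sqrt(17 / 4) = 50839 / 26950 + sqrt(17) / 2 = 3.95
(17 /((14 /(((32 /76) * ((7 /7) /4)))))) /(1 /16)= 272 /133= 2.05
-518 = -518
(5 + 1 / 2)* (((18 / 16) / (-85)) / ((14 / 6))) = -297 / 9520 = -0.03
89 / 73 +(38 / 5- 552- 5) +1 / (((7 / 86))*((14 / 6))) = -9710044 / 17885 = -542.92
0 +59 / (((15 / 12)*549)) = 236 / 2745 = 0.09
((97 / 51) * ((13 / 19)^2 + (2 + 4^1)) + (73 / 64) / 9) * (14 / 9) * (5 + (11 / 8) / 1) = 307545287 / 2495232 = 123.25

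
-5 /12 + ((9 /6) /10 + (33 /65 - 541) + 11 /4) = -419647 /780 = -538.01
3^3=27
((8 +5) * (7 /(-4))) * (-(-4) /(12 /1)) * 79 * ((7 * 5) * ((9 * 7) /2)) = -5283915 /8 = -660489.38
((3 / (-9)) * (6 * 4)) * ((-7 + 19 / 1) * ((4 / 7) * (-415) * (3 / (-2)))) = -239040 / 7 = -34148.57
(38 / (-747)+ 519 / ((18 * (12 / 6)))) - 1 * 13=4081 / 2988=1.37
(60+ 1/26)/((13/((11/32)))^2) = 0.04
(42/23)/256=21/2944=0.01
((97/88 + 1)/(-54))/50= -37/47520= -0.00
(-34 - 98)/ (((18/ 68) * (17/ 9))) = -264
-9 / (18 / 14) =-7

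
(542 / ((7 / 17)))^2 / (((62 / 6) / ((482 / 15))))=40920737672 / 7595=5387852.23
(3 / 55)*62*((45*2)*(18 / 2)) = 30132 / 11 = 2739.27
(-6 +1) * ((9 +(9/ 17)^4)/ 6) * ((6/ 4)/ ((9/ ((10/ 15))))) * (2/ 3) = -421250/ 751689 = -0.56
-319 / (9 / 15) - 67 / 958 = -1528211 / 2874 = -531.74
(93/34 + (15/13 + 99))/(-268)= -45477/118456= -0.38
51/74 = 0.69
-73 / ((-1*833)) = 73 / 833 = 0.09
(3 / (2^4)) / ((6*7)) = 1 / 224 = 0.00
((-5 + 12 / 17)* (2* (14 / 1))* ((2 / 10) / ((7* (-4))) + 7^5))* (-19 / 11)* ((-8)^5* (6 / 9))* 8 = -1711056813031424 / 2805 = -610002428888.21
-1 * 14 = -14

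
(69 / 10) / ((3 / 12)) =138 / 5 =27.60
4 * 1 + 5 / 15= 13 / 3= 4.33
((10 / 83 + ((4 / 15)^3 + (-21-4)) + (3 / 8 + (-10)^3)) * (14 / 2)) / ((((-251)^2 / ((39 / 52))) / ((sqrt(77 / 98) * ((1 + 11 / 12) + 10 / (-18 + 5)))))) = -410961111091 * sqrt(154) / 58733060256000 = -0.09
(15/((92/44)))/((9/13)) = 715/69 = 10.36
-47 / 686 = -0.07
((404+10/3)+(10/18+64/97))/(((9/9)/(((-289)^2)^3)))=207799794997078247543/873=238029547533881154.12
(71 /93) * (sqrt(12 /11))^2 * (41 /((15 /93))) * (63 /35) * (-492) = -187489.57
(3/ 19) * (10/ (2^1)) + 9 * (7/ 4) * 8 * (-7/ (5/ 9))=-150747/ 95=-1586.81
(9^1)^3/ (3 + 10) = 729/ 13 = 56.08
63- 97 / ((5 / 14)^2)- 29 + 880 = 3838 / 25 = 153.52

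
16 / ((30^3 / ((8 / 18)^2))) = 32 / 273375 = 0.00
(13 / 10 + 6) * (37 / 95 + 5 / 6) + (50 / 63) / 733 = 783306233 / 87740100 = 8.93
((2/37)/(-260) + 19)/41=2229/4810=0.46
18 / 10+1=14 / 5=2.80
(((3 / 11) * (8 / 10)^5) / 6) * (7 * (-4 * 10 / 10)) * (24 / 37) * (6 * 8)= -16515072 / 1271875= -12.98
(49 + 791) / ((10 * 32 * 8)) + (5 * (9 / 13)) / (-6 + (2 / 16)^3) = -636177 / 2555072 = -0.25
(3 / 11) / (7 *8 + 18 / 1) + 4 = 3259 / 814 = 4.00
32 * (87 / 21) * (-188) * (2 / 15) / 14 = -174464 / 735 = -237.37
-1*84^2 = -7056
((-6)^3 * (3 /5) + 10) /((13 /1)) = -46 /5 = -9.20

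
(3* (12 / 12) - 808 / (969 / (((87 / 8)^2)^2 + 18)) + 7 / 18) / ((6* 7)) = -277.96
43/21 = 2.05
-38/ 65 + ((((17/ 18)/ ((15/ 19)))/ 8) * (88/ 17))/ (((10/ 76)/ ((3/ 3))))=46493/ 8775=5.30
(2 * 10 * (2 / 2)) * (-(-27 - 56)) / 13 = 1660 / 13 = 127.69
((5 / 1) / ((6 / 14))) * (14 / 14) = 35 / 3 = 11.67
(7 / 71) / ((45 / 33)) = 77 / 1065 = 0.07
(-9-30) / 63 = -13 / 21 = -0.62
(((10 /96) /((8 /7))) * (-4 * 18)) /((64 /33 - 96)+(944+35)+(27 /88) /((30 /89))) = -17325 /2338643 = -0.01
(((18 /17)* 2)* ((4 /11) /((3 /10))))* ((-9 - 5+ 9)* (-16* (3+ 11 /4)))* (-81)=-17884800 /187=-95640.64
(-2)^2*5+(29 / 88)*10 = 1025 / 44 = 23.30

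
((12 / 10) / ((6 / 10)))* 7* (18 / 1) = 252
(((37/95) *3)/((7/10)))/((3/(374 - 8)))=27084/133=203.64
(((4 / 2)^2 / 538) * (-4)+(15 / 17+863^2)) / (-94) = -1702916268 / 214931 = -7923.08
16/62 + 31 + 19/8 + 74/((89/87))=105.97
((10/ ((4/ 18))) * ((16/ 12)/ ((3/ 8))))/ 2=80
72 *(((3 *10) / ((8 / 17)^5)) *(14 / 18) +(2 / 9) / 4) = 149093177 / 2048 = 72799.40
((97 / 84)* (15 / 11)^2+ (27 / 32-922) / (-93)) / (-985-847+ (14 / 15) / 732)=-27797351385 / 4225349119376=-0.01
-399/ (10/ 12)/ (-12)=399/ 10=39.90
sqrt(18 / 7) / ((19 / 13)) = 39 * sqrt(14) / 133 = 1.10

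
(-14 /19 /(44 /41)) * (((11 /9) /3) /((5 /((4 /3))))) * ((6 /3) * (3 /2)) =-0.22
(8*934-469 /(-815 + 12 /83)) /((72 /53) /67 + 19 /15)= 26919742325295 /4636174517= 5806.46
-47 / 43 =-1.09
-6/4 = -3/2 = -1.50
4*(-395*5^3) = -197500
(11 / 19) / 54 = 11 / 1026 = 0.01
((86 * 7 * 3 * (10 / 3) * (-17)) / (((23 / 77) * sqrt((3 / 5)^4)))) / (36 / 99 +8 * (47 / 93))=-342747625 / 1587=-215972.04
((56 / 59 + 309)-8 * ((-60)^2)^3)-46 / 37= -814800383326095 / 2183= -373247999691.29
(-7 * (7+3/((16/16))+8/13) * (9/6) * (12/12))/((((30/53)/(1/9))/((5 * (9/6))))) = -8533/52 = -164.10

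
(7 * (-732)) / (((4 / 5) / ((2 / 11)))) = -12810 / 11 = -1164.55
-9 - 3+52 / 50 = -274 / 25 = -10.96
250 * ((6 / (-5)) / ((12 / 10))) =-250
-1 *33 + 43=10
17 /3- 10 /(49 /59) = -937 /147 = -6.37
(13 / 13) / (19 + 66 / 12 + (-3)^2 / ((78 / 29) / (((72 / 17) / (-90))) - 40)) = 11270 / 275071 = 0.04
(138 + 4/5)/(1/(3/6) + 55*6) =347/830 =0.42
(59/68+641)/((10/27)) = 1178469/680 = 1733.04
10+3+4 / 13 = 173 / 13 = 13.31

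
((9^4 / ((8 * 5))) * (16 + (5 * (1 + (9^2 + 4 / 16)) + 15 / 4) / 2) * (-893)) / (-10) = 2618960931 / 800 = 3273701.16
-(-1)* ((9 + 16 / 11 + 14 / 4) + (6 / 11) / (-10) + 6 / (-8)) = 263 / 20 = 13.15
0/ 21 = 0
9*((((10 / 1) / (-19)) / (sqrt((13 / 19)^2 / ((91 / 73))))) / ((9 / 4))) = -40*sqrt(6643) / 949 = -3.44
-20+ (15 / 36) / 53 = -12715 / 636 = -19.99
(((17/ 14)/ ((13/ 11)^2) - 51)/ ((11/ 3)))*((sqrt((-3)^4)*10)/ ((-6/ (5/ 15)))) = 1779135/ 26026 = 68.36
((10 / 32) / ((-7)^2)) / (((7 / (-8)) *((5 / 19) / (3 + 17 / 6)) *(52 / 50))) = -2375 / 15288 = -0.16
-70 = -70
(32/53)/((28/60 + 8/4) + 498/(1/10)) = 480/3961061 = 0.00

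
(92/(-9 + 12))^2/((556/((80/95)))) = 33856/23769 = 1.42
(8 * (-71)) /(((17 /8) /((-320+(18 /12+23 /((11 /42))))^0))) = -4544 /17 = -267.29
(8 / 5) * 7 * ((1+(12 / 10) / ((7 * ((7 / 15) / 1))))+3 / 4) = 166 / 7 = 23.71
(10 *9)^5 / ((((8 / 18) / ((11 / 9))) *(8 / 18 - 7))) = -146146275000 / 59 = -2477055508.47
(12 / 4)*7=21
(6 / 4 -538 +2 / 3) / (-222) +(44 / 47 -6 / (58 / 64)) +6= 4954805 / 1815516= 2.73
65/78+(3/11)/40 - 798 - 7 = -804.16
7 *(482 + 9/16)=54047/16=3377.94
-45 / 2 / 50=-9 / 20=-0.45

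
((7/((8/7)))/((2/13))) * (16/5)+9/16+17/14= 72339/560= 129.18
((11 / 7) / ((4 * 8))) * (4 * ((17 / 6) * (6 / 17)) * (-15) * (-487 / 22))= 7305 / 112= 65.22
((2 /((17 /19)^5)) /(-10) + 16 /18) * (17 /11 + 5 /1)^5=7419202805071872 /1143346948535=6489.02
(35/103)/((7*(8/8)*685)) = 1/14111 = 0.00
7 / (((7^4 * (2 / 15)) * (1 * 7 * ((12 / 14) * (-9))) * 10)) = -1 / 24696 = -0.00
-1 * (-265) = 265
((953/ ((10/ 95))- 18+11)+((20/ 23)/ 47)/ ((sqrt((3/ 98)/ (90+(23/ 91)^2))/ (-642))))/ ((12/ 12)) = 18093/ 2- 4280 * sqrt(4474914)/ 14053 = 8402.23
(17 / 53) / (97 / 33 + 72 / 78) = 7293 / 87821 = 0.08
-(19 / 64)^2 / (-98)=361 / 401408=0.00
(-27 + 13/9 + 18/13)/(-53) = 2828/6201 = 0.46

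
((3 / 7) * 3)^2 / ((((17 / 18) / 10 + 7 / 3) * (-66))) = -2430 / 235543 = -0.01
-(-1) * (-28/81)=-28/81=-0.35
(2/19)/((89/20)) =40/1691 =0.02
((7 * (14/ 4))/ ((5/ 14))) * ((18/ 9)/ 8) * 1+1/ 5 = 347/ 20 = 17.35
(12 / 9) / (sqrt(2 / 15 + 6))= 2*sqrt(345) / 69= 0.54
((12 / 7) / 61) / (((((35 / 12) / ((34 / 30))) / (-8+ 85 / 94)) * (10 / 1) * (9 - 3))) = -22678 / 17560375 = -0.00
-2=-2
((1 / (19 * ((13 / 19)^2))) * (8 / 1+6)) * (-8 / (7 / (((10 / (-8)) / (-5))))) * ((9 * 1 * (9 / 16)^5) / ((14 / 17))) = -0.28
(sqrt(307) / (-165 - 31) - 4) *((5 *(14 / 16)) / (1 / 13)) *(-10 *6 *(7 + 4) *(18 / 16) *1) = 96525 *sqrt(307) / 448 + 675675 / 4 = 172693.87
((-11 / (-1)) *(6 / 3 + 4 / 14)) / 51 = 0.49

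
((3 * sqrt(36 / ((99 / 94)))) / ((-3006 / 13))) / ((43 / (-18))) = 78 * sqrt(1034) / 78991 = 0.03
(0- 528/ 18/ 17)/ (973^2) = -88/ 48283179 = -0.00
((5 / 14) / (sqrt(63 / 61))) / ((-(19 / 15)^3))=-5625 * sqrt(427) / 672182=-0.17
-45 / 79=-0.57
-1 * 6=-6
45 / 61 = 0.74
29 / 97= 0.30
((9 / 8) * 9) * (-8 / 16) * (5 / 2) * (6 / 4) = -1215 / 64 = -18.98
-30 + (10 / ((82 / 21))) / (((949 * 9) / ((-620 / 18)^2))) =-280283110 / 9454887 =-29.64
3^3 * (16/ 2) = 216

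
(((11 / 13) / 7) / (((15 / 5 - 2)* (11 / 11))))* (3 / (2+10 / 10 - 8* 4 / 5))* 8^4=-675840 / 1547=-436.87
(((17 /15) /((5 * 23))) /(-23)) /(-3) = 17 /119025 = 0.00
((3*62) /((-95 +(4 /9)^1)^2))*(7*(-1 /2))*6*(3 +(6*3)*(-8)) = 61.60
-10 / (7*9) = -10 / 63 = -0.16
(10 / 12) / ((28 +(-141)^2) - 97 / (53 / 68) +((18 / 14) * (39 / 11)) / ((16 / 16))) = 4081 / 96911208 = 0.00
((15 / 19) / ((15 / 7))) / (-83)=-7 / 1577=-0.00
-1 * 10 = -10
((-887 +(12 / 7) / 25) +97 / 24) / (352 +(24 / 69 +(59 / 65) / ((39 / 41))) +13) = -14413528519 / 5980027760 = -2.41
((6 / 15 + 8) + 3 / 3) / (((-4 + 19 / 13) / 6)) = -22.22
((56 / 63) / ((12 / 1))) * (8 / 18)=8 / 243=0.03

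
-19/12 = -1.58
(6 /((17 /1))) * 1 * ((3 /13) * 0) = 0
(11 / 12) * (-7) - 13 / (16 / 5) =-503 / 48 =-10.48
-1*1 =-1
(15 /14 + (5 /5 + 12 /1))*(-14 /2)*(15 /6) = -985 /4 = -246.25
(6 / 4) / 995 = 0.00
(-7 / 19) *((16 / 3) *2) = -224 / 57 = -3.93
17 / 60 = 0.28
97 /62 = 1.56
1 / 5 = 0.20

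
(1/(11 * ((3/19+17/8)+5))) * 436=66272/12177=5.44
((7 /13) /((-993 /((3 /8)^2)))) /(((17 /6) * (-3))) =21 /2340832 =0.00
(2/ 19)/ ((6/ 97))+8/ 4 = 211/ 57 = 3.70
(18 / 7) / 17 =0.15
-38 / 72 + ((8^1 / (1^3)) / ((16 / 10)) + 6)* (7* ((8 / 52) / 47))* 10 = 43831 / 21996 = 1.99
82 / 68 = 41 / 34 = 1.21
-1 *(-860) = 860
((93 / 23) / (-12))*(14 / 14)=-31 / 92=-0.34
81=81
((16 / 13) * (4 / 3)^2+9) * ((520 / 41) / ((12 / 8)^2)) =209440 / 3321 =63.07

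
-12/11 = -1.09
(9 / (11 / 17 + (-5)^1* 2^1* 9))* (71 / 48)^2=-85697 / 388864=-0.22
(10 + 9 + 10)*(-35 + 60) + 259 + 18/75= 24606/25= 984.24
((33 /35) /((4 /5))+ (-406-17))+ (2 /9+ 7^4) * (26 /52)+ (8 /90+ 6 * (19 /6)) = 111703 /140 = 797.88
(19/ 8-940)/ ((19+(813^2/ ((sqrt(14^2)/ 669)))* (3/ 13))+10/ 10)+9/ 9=5305591101/ 5306273692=1.00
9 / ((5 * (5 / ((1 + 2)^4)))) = 729 / 25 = 29.16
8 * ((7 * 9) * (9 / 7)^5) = 4251528 / 2401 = 1770.73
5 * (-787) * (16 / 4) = -15740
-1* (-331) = 331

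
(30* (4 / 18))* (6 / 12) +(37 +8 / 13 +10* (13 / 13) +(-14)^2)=9631 / 39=246.95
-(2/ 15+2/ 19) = -68/ 285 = -0.24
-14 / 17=-0.82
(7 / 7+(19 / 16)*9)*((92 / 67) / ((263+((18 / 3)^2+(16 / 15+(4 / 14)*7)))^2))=42075 / 239218676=0.00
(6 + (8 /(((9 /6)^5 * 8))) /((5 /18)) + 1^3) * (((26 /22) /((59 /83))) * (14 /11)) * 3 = 15241954 /321255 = 47.45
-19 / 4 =-4.75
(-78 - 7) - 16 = -101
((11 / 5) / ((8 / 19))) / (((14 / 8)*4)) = 209 / 280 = 0.75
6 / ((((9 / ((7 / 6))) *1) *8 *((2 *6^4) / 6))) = 7 / 31104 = 0.00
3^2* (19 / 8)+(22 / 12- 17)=6.21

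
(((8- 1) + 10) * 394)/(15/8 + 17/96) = 3264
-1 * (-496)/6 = 82.67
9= 9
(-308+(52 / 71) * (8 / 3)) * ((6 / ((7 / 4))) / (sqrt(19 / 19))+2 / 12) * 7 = -4921694 / 639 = -7702.18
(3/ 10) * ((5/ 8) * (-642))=-963/ 8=-120.38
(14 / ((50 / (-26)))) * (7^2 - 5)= -8008 / 25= -320.32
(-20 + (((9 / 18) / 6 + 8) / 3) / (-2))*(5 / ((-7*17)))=7685 / 8568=0.90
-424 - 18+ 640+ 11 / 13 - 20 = 2325 / 13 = 178.85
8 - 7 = 1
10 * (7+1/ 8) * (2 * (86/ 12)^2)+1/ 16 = 351313/ 48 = 7319.02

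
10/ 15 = 0.67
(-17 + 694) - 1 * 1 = 676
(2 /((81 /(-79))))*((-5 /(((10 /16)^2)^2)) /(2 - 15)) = -647168 /131625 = -4.92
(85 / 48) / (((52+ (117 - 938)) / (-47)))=0.11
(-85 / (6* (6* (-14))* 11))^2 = 7225 / 30735936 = 0.00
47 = 47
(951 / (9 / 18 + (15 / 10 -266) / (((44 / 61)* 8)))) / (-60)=55792 / 159585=0.35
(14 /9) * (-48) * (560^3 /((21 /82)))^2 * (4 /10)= -379199535290777600000 /27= -14044427232991762962.96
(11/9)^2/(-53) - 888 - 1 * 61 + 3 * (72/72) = -4061299/4293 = -946.03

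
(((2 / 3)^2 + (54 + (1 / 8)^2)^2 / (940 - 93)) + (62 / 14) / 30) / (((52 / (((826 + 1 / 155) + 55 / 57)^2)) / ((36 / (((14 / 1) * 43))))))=42911191604324873669 / 13516064362944000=3174.83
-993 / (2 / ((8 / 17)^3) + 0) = -254208 / 4913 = -51.74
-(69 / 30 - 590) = 5877 / 10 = 587.70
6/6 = 1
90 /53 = 1.70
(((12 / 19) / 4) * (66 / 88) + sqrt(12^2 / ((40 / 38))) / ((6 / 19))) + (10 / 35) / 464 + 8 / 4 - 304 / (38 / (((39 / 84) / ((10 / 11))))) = -303419 / 154280 + 19 * sqrt(95) / 5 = 35.07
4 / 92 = 1 / 23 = 0.04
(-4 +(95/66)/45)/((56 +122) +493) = -2357/398574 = -0.01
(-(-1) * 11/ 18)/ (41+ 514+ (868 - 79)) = 11/ 24192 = 0.00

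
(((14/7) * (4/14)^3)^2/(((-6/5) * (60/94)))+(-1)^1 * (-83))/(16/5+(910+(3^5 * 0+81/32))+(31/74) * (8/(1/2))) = 27381805600/304322550651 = 0.09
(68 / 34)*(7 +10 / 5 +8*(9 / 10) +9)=50.40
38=38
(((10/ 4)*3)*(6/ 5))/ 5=9/ 5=1.80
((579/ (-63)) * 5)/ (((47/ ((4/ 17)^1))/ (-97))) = 374420/ 16779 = 22.31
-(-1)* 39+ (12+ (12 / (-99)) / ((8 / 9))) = 1119 / 22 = 50.86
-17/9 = -1.89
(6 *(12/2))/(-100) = -0.36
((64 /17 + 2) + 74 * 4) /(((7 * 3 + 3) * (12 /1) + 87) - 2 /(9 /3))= 15390 /19091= 0.81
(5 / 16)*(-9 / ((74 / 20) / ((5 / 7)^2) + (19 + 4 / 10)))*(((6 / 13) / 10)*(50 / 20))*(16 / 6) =-1875 / 57746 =-0.03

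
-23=-23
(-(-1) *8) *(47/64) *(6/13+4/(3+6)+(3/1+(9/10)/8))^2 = 66492675143/700876800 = 94.87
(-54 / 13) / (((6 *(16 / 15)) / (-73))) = 9855 / 208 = 47.38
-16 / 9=-1.78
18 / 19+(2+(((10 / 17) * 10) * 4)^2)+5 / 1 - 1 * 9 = 3034220 / 5491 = 552.58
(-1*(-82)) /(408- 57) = 82 /351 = 0.23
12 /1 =12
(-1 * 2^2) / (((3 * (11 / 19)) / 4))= -304 / 33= -9.21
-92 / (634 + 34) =-23 / 167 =-0.14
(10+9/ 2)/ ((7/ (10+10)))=290/ 7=41.43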